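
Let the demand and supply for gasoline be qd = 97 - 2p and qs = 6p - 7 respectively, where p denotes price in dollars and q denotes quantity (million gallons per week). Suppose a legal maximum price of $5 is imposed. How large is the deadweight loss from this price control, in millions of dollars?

In a free market, 97 - 2p = 6p - 7 gives the equilibrium p* = 13, q* = 71.
Because the ceiling (5) lies below the market-clearing price, it is binding.
At p = 5: qd = 97 - 2·5 = 87 and qs = 6·5 - 7 = 23.
Quantity traded falls to 23. At q = 23 the demand price is (97 - 23)/2 = 37 and the supply price is (7 + 23)/6 = 5.
Deadweight loss = ½ · (37 - 5) · (71 - 23) = ½ · 32 · 48 = 768.

768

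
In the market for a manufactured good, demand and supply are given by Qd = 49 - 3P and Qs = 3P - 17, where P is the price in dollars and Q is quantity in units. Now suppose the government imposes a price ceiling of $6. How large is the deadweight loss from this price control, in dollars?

Setting quantity demanded equal to quantity supplied, 49 - 3P = 3P - 17, gives P* = 11 and Q* = 16.
The ceiling of 6 is below the equilibrium price 11, so it binds.
At P = 6: Qd = 49 - 3·6 = 31 and Qs = 3·6 - 17 = 1.
Quantity traded falls to 1. At Q = 1 the demand price is (49 - 1)/3 = 16 and the supply price is (17 + 1)/3 = 6.
Deadweight loss = ½ · (16 - 6) · (16 - 1) = ½ · 10 · 15 = 75.

75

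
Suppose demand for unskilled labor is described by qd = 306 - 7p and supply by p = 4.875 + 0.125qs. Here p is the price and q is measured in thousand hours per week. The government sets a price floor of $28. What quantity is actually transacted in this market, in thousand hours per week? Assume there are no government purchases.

110

Rearranging supply gives qs = 8p - 39. In a free market, 306 - 7p = 8p - 39 gives the equilibrium p* = 23, q* = 145.
The floor of 28 is above the equilibrium price 23, so it binds.
At p = 28: qd = 306 - 7·28 = 110 and qs = 8·28 - 39 = 185.
The quantity actually transacted is the short side, demand: 110.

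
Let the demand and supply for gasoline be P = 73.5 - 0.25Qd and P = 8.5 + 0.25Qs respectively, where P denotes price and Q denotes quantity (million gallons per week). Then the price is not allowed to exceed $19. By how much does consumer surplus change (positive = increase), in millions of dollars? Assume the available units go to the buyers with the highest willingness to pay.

Rearranging demand gives Qd = 294 - 4P; rearranging supply gives Qs = 4P - 34. In a free market, 294 - 4P = 4P - 34 gives the equilibrium P* = 41, Q* = 130.
Because the ceiling (19) lies below the market-clearing price, it is binding.
At P = 19: Qd = 294 - 4·19 = 218 and Qs = 4·19 - 34 = 42.
Consumer surplus without the control is ½ · (73.5 - 41) · 130 = 2112.5.
With the ceiling, 42 units are sold at 19 (assume they go to the highest-value buyers). The demand price at Q = 42 is 63, so CS = ½ · [(73.5 - 19) + (63 - 19)] · 42 = 2068.5.
Change in consumer surplus = 2068.5 - 2112.5 = -44.

-44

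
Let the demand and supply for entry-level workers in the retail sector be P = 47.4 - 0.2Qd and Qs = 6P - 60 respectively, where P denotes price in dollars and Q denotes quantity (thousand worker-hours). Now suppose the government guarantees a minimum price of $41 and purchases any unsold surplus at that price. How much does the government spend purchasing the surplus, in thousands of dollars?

Rearranging demand gives Qd = 237 - 5P. Equilibrium: 237 - 5P = 6P - 60, so 297 = 11P and P* = 27, Q* = 102.
Because the floor (41) lies above the market-clearing price, it is binding.
At P = 41: Qd = 237 - 5·41 = 32 and Qs = 6·41 - 60 = 186.
Surplus = Qs - Qd = 154.
Government expenditure = surplus × support price = 154 × 41 = 6314.

6314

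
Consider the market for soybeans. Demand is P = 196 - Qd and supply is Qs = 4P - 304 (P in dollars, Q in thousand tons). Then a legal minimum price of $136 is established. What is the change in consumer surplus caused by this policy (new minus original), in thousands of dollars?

-2808

Rearranging demand gives Qd = 196 - P. Setting quantity demanded equal to quantity supplied, 196 - P = 4P - 304, gives P* = 100 and Q* = 96.
Since 136 > 100, the floor is binding.
At P = 136: Qd = 196 - 136 = 60 and Qs = 4·136 - 304 = 240.
Consumer surplus without the control is ½ · (196 - 100) · 96 = 4608.
With the floor, consumers buy 60 units at 136, so CS = ½ · (196 - 136) · 60 = 1800.
Change in consumer surplus = 1800 - 4608 = -2808.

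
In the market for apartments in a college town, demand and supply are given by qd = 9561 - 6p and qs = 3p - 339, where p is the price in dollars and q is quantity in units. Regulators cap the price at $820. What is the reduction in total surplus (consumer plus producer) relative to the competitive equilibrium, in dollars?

176400

Without the control the market clears where 9561 - 6p = 3p - 339, i.e. p* = 1100 and q* = 2961.
The ceiling of 820 is below the equilibrium price 1100, so it binds.
At p = 820: qd = 9561 - 6·820 = 4641 and qs = 3·820 - 339 = 2121.
Quantity traded falls to 2121. At q = 2121 the demand price is (9561 - 2121)/6 = 1240 and the supply price is (339 + 2121)/3 = 820.
Deadweight loss = ½ · (1240 - 820) · (2961 - 2121) = ½ · 420 · 840 = 176400.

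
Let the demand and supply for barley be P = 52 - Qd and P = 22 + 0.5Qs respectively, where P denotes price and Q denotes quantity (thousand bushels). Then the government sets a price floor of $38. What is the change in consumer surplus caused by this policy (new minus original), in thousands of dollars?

-102

Rearranging demand gives Qd = 52 - P; rearranging supply gives Qs = 2P - 44. Without the control the market clears where 52 - P = 2P - 44, i.e. P* = 32 and Q* = 20.
Because the floor (38) lies above the market-clearing price, it is binding.
At P = 38: Qd = 52 - 38 = 14 and Qs = 2·38 - 44 = 32.
Consumer surplus without the control is ½ · (52 - 32) · 20 = 200.
With the floor, consumers buy 14 units at 38, so CS = ½ · (52 - 38) · 14 = 98.
Change in consumer surplus = 98 - 200 = -102.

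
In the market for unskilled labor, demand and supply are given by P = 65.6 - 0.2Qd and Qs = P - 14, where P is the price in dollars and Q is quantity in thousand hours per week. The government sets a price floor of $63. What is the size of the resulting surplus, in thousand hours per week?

Rearranging demand gives Qd = 328 - 5P. In a free market, 328 - 5P = P - 14 gives the equilibrium P* = 57, Q* = 43.
Because the floor (63) lies above the market-clearing price, it is binding.
At P = 63: Qd = 328 - 5·63 = 13 and Qs = 63 - 14 = 49.
Surplus = Qs - Qd = 49 - 13 = 36.

36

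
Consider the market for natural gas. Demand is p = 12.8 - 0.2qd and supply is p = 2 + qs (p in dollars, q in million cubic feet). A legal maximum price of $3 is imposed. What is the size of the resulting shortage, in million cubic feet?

Rearranging demand gives qd = 64 - 5p; rearranging supply gives qs = p - 2. In a free market, 64 - 5p = p - 2 gives the equilibrium p* = 11, q* = 9.
Since 3 < 11, the ceiling is binding.
At p = 3: qd = 64 - 5·3 = 49 and qs = 3 - 2 = 1.
Shortage = qd - qs = 49 - 1 = 48.

48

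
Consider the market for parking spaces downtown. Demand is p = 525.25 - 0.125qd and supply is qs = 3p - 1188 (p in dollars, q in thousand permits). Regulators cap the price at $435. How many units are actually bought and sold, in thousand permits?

117

Rearranging demand gives qd = 4202 - 8p. In a free market, 4202 - 8p = 3p - 1188 gives the equilibrium p* = 490, q* = 282.
Because the ceiling (435) lies below the market-clearing price, it is binding.
At p = 435: qd = 4202 - 8·435 = 722 and qs = 3·435 - 1188 = 117.
The quantity actually transacted is the short side, supply: 117.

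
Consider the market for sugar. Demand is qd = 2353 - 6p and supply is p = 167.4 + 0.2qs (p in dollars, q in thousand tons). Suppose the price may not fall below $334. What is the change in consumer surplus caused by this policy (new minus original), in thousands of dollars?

-21164

Rearranging supply gives qs = 5p - 837. Without the control the market clears where 2353 - 6p = 5p - 837, i.e. p* = 290 and q* = 613.
The floor of 334 is above the equilibrium price 290, so it binds.
At p = 334: qd = 2353 - 6·334 = 349 and qs = 5·334 - 837 = 833.
Consumer surplus without the control is ½ · (2353/6 - 290) · 613 = 375769/12.
With the floor, consumers buy 349 units at 334, so CS = ½ · (2353/6 - 334) · 349 = 121801/12.
Change in consumer surplus = 121801/12 - 375769/12 = -21164.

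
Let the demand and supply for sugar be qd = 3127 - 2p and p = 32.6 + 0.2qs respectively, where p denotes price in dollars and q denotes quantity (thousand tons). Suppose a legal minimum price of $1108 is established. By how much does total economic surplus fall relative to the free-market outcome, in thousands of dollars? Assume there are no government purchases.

569861.6

Rearranging supply gives qs = 5p - 163. Without the control the market clears where 3127 - 2p = 5p - 163, i.e. p* = 470 and q* = 2187.
Because the floor (1108) lies above the market-clearing price, it is binding.
At p = 1108: qd = 3127 - 2·1108 = 911 and qs = 5·1108 - 163 = 5377.
Quantity traded falls to 911. At q = 911 the demand price is (3127 - 911)/2 = 1108 and the supply price is (163 + 911)/5 = 214.8.
Deadweight loss = ½ · (1108 - 214.8) · (2187 - 911) = ½ · 893.2 · 1276 = 569861.6.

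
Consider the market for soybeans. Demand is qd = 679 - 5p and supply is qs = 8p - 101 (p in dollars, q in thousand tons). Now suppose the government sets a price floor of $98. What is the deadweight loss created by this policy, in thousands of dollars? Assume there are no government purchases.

5866.25

Equilibrium: 679 - 5p = 8p - 101, so 780 = 13p and p* = 60, q* = 379.
Because the floor (98) lies above the market-clearing price, it is binding.
At p = 98: qd = 679 - 5·98 = 189 and qs = 8·98 - 101 = 683.
Quantity traded falls to 189. At q = 189 the demand price is (679 - 189)/5 = 98 and the supply price is (101 + 189)/8 = 36.25.
Deadweight loss = ½ · (98 - 36.25) · (379 - 189) = ½ · 61.75 · 190 = 5866.25.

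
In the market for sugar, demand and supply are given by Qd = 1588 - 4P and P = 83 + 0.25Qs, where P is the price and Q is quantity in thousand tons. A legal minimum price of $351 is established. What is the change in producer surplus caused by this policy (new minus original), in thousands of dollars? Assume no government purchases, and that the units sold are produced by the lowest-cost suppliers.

Rearranging supply gives Qs = 4P - 332. In a free market, 1588 - 4P = 4P - 332 gives the equilibrium P* = 240, Q* = 628.
Since 351 > 240, the floor is binding.
At P = 351: Qd = 1588 - 4·351 = 184 and Qs = 4·351 - 332 = 1072.
Producer surplus without the control is ½ · (240 - 83) · 628 = 49298.
With the floor, 184 units are sold at 351. The supply price at Q = 184 is 129, so PS = ½ · [(351 - 83) + (351 - 129)] · 184 = 45080.
Change in producer surplus = 45080 - 49298 = -4218.

-4218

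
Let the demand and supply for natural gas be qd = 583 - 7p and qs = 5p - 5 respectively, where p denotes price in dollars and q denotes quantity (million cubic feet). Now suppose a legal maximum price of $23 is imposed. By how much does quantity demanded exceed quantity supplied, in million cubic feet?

312

Setting quantity demanded equal to quantity supplied, 583 - 7p = 5p - 5, gives p* = 49 and q* = 240.
Because the ceiling (23) lies below the market-clearing price, it is binding.
At p = 23: qd = 583 - 7·23 = 422 and qs = 5·23 - 5 = 110.
Shortage = qd - qs = 422 - 110 = 312.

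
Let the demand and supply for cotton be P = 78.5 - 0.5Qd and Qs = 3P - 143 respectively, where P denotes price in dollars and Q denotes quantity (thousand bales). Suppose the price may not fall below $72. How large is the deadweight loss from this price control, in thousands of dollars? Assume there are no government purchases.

240

Rearranging demand gives Qd = 157 - 2P. In a free market, 157 - 2P = 3P - 143 gives the equilibrium P* = 60, Q* = 37.
The floor of 72 is above the equilibrium price 60, so it binds.
At P = 72: Qd = 157 - 2·72 = 13 and Qs = 3·72 - 143 = 73.
Quantity traded falls to 13. At Q = 13 the demand price is (157 - 13)/2 = 72 and the supply price is (143 + 13)/3 = 52.
Deadweight loss = ½ · (72 - 52) · (37 - 13) = ½ · 20 · 24 = 240.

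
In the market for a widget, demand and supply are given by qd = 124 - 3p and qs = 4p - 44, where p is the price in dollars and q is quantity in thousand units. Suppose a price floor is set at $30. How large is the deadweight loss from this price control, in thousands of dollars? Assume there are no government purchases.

In a free market, 124 - 3p = 4p - 44 gives the equilibrium p* = 24, q* = 52.
The floor of 30 is above the equilibrium price 24, so it binds.
At p = 30: qd = 124 - 3·30 = 34 and qs = 4·30 - 44 = 76.
Quantity traded falls to 34. At q = 34 the demand price is (124 - 34)/3 = 30 and the supply price is (44 + 34)/4 = 19.5.
Deadweight loss = ½ · (30 - 19.5) · (52 - 34) = ½ · 10.5 · 18 = 94.5.

94.5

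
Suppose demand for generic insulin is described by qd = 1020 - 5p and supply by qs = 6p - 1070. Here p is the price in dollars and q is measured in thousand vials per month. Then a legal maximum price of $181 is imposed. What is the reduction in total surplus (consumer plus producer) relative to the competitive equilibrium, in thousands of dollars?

Equilibrium: 1020 - 5p = 6p - 1070, so 2090 = 11p and p* = 190, q* = 70.
The ceiling of 181 is below the equilibrium price 190, so it binds.
At p = 181: qd = 1020 - 5·181 = 115 and qs = 6·181 - 1070 = 16.
Quantity traded falls to 16. At q = 16 the demand price is (1020 - 16)/5 = 200.8 and the supply price is (1070 + 16)/6 = 181.
Deadweight loss = ½ · (200.8 - 181) · (70 - 16) = ½ · 19.8 · 54 = 534.6.

534.6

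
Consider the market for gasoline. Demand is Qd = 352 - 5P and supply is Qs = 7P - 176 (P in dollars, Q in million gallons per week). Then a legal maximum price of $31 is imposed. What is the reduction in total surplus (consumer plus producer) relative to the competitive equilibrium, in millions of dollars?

Setting quantity demanded equal to quantity supplied, 352 - 5P = 7P - 176, gives P* = 44 and Q* = 132.
Since 31 < 44, the ceiling is binding.
At P = 31: Qd = 352 - 5·31 = 197 and Qs = 7·31 - 176 = 41.
Quantity traded falls to 41. At Q = 41 the demand price is (352 - 41)/5 = 62.2 and the supply price is (176 + 41)/7 = 31.
Deadweight loss = ½ · (62.2 - 31) · (132 - 41) = ½ · 31.2 · 91 = 1419.6.

1419.6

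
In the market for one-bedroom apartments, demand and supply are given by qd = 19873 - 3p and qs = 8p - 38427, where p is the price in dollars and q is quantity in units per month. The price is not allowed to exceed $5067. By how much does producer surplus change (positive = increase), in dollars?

-708553

Equilibrium: 19873 - 3p = 8p - 38427, so 58300 = 11p and p* = 5300, q* = 3973.
Since 5067 < 5300, the ceiling is binding.
At p = 5067: qd = 19873 - 3·5067 = 4672 and qs = 8·5067 - 38427 = 2109.
Producer surplus without the control is ½ · (5300 - 4803.375) · 3973 = 986545.5625.
With the ceiling, producers sell 2109 units at 5067, so PS = ½ · (5067 - 4803.375) · 2109 = 277992.5625.
Change in producer surplus = 277992.5625 - 986545.5625 = -708553.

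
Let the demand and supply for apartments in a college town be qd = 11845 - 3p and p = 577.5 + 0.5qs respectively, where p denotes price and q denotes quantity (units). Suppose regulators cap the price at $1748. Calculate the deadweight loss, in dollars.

Rearranging supply gives qs = 2p - 1155. Without the control the market clears where 11845 - 3p = 2p - 1155, i.e. p* = 2600 and q* = 4045.
Since 1748 < 2600, the ceiling is binding.
At p = 1748: qd = 11845 - 3·1748 = 6601 and qs = 2·1748 - 1155 = 2341.
Quantity traded falls to 2341. At q = 2341 the demand price is (11845 - 2341)/3 = 3168 and the supply price is (1155 + 2341)/2 = 1748.
Deadweight loss = ½ · (3168 - 1748) · (4045 - 2341) = ½ · 1420 · 1704 = 1209840.

1209840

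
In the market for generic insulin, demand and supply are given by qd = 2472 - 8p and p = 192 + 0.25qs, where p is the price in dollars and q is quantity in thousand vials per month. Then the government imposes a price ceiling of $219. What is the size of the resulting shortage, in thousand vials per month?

Rearranging supply gives qs = 4p - 768. Setting quantity demanded equal to quantity supplied, 2472 - 8p = 4p - 768, gives p* = 270 and q* = 312.
Because the ceiling (219) lies below the market-clearing price, it is binding.
At p = 219: qd = 2472 - 8·219 = 720 and qs = 4·219 - 768 = 108.
Shortage = qd - qs = 720 - 108 = 612.

612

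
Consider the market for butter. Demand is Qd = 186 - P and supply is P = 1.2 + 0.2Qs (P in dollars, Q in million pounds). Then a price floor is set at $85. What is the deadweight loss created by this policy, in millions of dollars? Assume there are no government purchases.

Rearranging supply gives Qs = 5P - 6. Equilibrium: 186 - P = 5P - 6, so 192 = 6P and P* = 32, Q* = 154.
Because the floor (85) lies above the market-clearing price, it is binding.
At P = 85: Qd = 186 - 85 = 101 and Qs = 5·85 - 6 = 419.
Quantity traded falls to 101. At Q = 101 the demand price is 186 - 101 = 85 and the supply price is (6 + 101)/5 = 21.4.
Deadweight loss = ½ · (85 - 21.4) · (154 - 101) = ½ · 63.6 · 53 = 1685.4.

1685.4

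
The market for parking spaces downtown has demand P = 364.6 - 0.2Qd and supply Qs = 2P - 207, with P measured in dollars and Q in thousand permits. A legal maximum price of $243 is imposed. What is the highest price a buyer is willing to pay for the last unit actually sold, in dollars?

Rearranging demand gives Qd = 1823 - 5P. In a free market, 1823 - 5P = 2P - 207 gives the equilibrium P* = 290, Q* = 373.
Since 243 < 290, the ceiling is binding.
At P = 243: Qd = 1823 - 5·243 = 608 and Qs = 2·243 - 207 = 279.
Only 279 units reach the market. On the demand curve, the marginal buyer's willingness to pay at Q = 279 is (1823 - 279)/5 = 308.8.

308.8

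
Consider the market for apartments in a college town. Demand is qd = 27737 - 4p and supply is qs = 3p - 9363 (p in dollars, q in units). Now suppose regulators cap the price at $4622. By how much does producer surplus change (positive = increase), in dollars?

Without the control the market clears where 27737 - 4p = 3p - 9363, i.e. p* = 5300 and q* = 6537.
Since 4622 < 5300, the ceiling is binding.
At p = 4622: qd = 27737 - 4·4622 = 9249 and qs = 3·4622 - 9363 = 4503.
Producer surplus without the control is ½ · (5300 - 3121) · 6537 = 7122061.5.
With the ceiling, producers sell 4503 units at 4622, so PS = ½ · (4622 - 3121) · 4503 = 3379501.5.
Change in producer surplus = 3379501.5 - 7122061.5 = -3742560.

-3742560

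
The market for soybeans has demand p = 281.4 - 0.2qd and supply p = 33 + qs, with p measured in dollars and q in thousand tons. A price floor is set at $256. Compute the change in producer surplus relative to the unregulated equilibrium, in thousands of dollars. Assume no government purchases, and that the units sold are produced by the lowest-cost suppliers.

Rearranging demand gives qd = 1407 - 5p; rearranging supply gives qs = p - 33. Without the control the market clears where 1407 - 5p = p - 33, i.e. p* = 240 and q* = 207.
Because the floor (256) lies above the market-clearing price, it is binding.
At p = 256: qd = 1407 - 5·256 = 127 and qs = 256 - 33 = 223.
Producer surplus without the control is ½ · (240 - 33) · 207 = 21424.5.
With the floor, 127 units are sold at 256. The supply price at q = 127 is 160, so PS = ½ · [(256 - 33) + (256 - 160)] · 127 = 20256.5.
Change in producer surplus = 20256.5 - 21424.5 = -1168.

-1168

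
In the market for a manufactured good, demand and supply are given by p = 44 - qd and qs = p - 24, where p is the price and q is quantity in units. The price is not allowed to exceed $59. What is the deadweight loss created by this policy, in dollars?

0

Rearranging demand gives qd = 44 - p. Equilibrium: 44 - p = p - 24, so 68 = 2p and p* = 34, q* = 10.
Since 59 is above p* = 34, the ceiling does not bind and the free-market outcome prevails.
Since the control does not bind, no trades are prevented and deadweight loss is zero.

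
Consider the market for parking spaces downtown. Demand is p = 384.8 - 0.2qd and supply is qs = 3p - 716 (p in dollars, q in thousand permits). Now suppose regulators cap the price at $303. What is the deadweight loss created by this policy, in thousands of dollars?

1749.6

Rearranging demand gives qd = 1924 - 5p. Setting quantity demanded equal to quantity supplied, 1924 - 5p = 3p - 716, gives p* = 330 and q* = 274.
Since 303 < 330, the ceiling is binding.
At p = 303: qd = 1924 - 5·303 = 409 and qs = 3·303 - 716 = 193.
Quantity traded falls to 193. At q = 193 the demand price is (1924 - 193)/5 = 346.2 and the supply price is (716 + 193)/3 = 303.
Deadweight loss = ½ · (346.2 - 303) · (274 - 193) = ½ · 43.2 · 81 = 1749.6.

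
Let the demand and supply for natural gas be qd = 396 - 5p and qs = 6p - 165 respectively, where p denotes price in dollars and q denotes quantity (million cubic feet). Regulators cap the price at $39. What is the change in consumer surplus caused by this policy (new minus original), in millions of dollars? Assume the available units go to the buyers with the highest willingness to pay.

309.6

In a free market, 396 - 5p = 6p - 165 gives the equilibrium p* = 51, q* = 141.
Since 39 < 51, the ceiling is binding.
At p = 39: qd = 396 - 5·39 = 201 and qs = 6·39 - 165 = 69.
Consumer surplus without the control is ½ · (79.2 - 51) · 141 = 1988.1.
With the ceiling, 69 units are sold at 39 (assume they go to the highest-value buyers). The demand price at q = 69 is 65.4, so CS = ½ · [(79.2 - 39) + (65.4 - 39)] · 69 = 2297.7.
Change in consumer surplus = 2297.7 - 1988.1 = 309.6.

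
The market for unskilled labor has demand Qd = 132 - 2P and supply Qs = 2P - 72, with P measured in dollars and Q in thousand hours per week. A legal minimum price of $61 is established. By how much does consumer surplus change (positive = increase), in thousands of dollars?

Setting quantity demanded equal to quantity supplied, 132 - 2P = 2P - 72, gives P* = 51 and Q* = 30.
The floor of 61 is above the equilibrium price 51, so it binds.
At P = 61: Qd = 132 - 2·61 = 10 and Qs = 2·61 - 72 = 50.
Consumer surplus without the control is ½ · (66 - 51) · 30 = 225.
With the floor, consumers buy 10 units at 61, so CS = ½ · (66 - 61) · 10 = 25.
Change in consumer surplus = 25 - 225 = -200.

-200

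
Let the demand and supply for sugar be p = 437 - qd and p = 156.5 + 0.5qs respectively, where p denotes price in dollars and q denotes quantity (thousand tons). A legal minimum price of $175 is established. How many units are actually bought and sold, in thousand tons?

Rearranging demand gives qd = 437 - p; rearranging supply gives qs = 2p - 313. Without the control the market clears where 437 - p = 2p - 313, i.e. p* = 250 and q* = 187.
The floor of 175 is below the equilibrium price 250, so it is not binding; the market clears at p* = 250, q* = 187.

187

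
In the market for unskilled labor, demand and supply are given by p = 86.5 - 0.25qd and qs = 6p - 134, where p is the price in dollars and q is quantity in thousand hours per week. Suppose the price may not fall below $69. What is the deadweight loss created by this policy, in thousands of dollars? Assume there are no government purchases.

1470

Rearranging demand gives qd = 346 - 4p. Equilibrium: 346 - 4p = 6p - 134, so 480 = 10p and p* = 48, q* = 154.
Because the floor (69) lies above the market-clearing price, it is binding.
At p = 69: qd = 346 - 4·69 = 70 and qs = 6·69 - 134 = 280.
Quantity traded falls to 70. At q = 70 the demand price is (346 - 70)/4 = 69 and the supply price is (134 + 70)/6 = 34.
Deadweight loss = ½ · (69 - 34) · (154 - 70) = ½ · 35 · 84 = 1470.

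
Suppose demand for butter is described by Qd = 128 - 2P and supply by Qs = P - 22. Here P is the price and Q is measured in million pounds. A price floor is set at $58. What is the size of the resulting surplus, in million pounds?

24

Without the control the market clears where 128 - 2P = P - 22, i.e. P* = 50 and Q* = 28.
Since 58 > 50, the floor is binding.
At P = 58: Qd = 128 - 2·58 = 12 and Qs = 58 - 22 = 36.
Surplus = Qs - Qd = 36 - 12 = 24.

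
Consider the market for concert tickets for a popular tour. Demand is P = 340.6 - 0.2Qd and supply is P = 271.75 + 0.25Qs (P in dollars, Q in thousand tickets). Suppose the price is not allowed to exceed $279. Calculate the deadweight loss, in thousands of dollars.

Rearranging demand gives Qd = 1703 - 5P; rearranging supply gives Qs = 4P - 1087. Setting quantity demanded equal to quantity supplied, 1703 - 5P = 4P - 1087, gives P* = 310 and Q* = 153.
Because the ceiling (279) lies below the market-clearing price, it is binding.
At P = 279: Qd = 1703 - 5·279 = 308 and Qs = 4·279 - 1087 = 29.
Quantity traded falls to 29. At Q = 29 the demand price is (1703 - 29)/5 = 334.8 and the supply price is (1087 + 29)/4 = 279.
Deadweight loss = ½ · (334.8 - 279) · (153 - 29) = ½ · 55.8 · 124 = 3459.6.

3459.6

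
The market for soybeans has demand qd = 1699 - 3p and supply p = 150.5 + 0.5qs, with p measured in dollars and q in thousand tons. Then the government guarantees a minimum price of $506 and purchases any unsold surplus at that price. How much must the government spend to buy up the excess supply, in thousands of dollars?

268180

Rearranging supply gives qs = 2p - 301. Setting quantity demanded equal to quantity supplied, 1699 - 3p = 2p - 301, gives p* = 400 and q* = 499.
The floor of 506 is above the equilibrium price 400, so it binds.
At p = 506: qd = 1699 - 3·506 = 181 and qs = 2·506 - 301 = 711.
Surplus = qs - qd = 530.
Government expenditure = surplus × support price = 530 × 506 = 268180.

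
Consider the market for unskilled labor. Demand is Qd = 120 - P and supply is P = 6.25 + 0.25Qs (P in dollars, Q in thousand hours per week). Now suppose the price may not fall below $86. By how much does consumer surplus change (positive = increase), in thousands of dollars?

Rearranging supply gives Qs = 4P - 25. In a free market, 120 - P = 4P - 25 gives the equilibrium P* = 29, Q* = 91.
Because the floor (86) lies above the market-clearing price, it is binding.
At P = 86: Qd = 120 - 86 = 34 and Qs = 4·86 - 25 = 319.
Consumer surplus without the control is ½ · (120 - 29) · 91 = 4140.5.
With the floor, consumers buy 34 units at 86, so CS = ½ · (120 - 86) · 34 = 578.
Change in consumer surplus = 578 - 4140.5 = -3562.5.

-3562.5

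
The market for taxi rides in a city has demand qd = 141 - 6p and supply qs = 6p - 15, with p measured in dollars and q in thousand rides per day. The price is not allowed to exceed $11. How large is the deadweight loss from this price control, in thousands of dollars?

Without the control the market clears where 141 - 6p = 6p - 15, i.e. p* = 13 and q* = 63.
Because the ceiling (11) lies below the market-clearing price, it is binding.
At p = 11: qd = 141 - 6·11 = 75 and qs = 6·11 - 15 = 51.
Quantity traded falls to 51. At q = 51 the demand price is (141 - 51)/6 = 15 and the supply price is (15 + 51)/6 = 11.
Deadweight loss = ½ · (15 - 11) · (63 - 51) = ½ · 4 · 12 = 24.

24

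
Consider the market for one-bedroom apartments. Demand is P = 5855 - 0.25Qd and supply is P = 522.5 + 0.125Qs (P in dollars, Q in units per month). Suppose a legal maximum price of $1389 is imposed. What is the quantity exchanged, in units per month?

Rearranging demand gives Qd = 23420 - 4P; rearranging supply gives Qs = 8P - 4180. Without the control the market clears where 23420 - 4P = 8P - 4180, i.e. P* = 2300 and Q* = 14220.
Since 1389 < 2300, the ceiling is binding.
At P = 1389: Qd = 23420 - 4·1389 = 17864 and Qs = 8·1389 - 4180 = 6932.
The quantity actually transacted is the short side, supply: 6932.

6932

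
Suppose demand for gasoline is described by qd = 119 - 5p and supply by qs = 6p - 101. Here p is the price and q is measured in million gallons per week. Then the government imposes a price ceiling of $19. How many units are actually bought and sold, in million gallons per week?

Without the control the market clears where 119 - 5p = 6p - 101, i.e. p* = 20 and q* = 19.
The ceiling of 19 is below the equilibrium price 20, so it binds.
At p = 19: qd = 119 - 5·19 = 24 and qs = 6·19 - 101 = 13.
The quantity actually transacted is the short side, supply: 13.

13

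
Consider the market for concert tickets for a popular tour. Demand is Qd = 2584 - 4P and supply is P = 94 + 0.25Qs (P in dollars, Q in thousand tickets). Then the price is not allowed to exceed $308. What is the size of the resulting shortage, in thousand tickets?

Rearranging supply gives Qs = 4P - 376. In a free market, 2584 - 4P = 4P - 376 gives the equilibrium P* = 370, Q* = 1104.
The ceiling of 308 is below the equilibrium price 370, so it binds.
At P = 308: Qd = 2584 - 4·308 = 1352 and Qs = 4·308 - 376 = 856.
Shortage = Qd - Qs = 1352 - 856 = 496.

496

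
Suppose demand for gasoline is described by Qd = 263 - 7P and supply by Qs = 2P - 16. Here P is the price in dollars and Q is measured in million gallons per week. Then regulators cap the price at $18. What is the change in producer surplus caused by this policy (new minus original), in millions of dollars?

-429

Equilibrium: 263 - 7P = 2P - 16, so 279 = 9P and P* = 31, Q* = 46.
Because the ceiling (18) lies below the market-clearing price, it is binding.
At P = 18: Qd = 263 - 7·18 = 137 and Qs = 2·18 - 16 = 20.
Producer surplus without the control is ½ · (31 - 8) · 46 = 529.
With the ceiling, producers sell 20 units at 18, so PS = ½ · (18 - 8) · 20 = 100.
Change in producer surplus = 100 - 529 = -429.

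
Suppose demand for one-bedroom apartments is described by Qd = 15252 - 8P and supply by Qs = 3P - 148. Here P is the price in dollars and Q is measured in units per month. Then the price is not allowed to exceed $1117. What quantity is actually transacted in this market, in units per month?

In a free market, 15252 - 8P = 3P - 148 gives the equilibrium P* = 1400, Q* = 4052.
The ceiling of 1117 is below the equilibrium price 1400, so it binds.
At P = 1117: Qd = 15252 - 8·1117 = 6316 and Qs = 3·1117 - 148 = 3203.
The quantity actually transacted is the short side, supply: 3203.

3203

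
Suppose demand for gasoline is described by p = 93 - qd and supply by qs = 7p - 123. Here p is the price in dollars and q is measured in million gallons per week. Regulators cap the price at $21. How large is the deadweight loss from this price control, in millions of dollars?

Rearranging demand gives qd = 93 - p. Without the control the market clears where 93 - p = 7p - 123, i.e. p* = 27 and q* = 66.
Since 21 < 27, the ceiling is binding.
At p = 21: qd = 93 - 21 = 72 and qs = 7·21 - 123 = 24.
Quantity traded falls to 24. At q = 24 the demand price is 93 - 24 = 69 and the supply price is (123 + 24)/7 = 21.
Deadweight loss = ½ · (69 - 21) · (66 - 24) = ½ · 48 · 42 = 1008.

1008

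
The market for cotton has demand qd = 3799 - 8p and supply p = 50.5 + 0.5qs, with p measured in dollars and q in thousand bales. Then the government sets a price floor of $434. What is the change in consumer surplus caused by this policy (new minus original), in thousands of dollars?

Rearranging supply gives qs = 2p - 101. Setting quantity demanded equal to quantity supplied, 3799 - 8p = 2p - 101, gives p* = 390 and q* = 679.
The floor of 434 is above the equilibrium price 390, so it binds.
At p = 434: qd = 3799 - 8·434 = 327 and qs = 2·434 - 101 = 767.
Consumer surplus without the control is ½ · (474.875 - 390) · 679 = 28815.0625.
With the floor, consumers buy 327 units at 434, so CS = ½ · (474.875 - 434) · 327 = 6683.0625.
Change in consumer surplus = 6683.0625 - 28815.0625 = -22132.

-22132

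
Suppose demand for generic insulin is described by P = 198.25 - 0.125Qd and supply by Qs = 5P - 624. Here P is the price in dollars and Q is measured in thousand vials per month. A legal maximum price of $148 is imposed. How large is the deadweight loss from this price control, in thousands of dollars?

1966.25

Rearranging demand gives Qd = 1586 - 8P. In a free market, 1586 - 8P = 5P - 624 gives the equilibrium P* = 170, Q* = 226.
Since 148 < 170, the ceiling is binding.
At P = 148: Qd = 1586 - 8·148 = 402 and Qs = 5·148 - 624 = 116.
Quantity traded falls to 116. At Q = 116 the demand price is (1586 - 116)/8 = 183.75 and the supply price is (624 + 116)/5 = 148.
Deadweight loss = ½ · (183.75 - 148) · (226 - 116) = ½ · 35.75 · 110 = 1966.25.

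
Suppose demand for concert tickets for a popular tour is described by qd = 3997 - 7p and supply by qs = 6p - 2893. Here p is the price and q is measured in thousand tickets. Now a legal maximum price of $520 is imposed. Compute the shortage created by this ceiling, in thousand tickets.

130

In a free market, 3997 - 7p = 6p - 2893 gives the equilibrium p* = 530, q* = 287.
The ceiling of 520 is below the equilibrium price 530, so it binds.
At p = 520: qd = 3997 - 7·520 = 357 and qs = 6·520 - 2893 = 227.
Shortage = qd - qs = 357 - 227 = 130.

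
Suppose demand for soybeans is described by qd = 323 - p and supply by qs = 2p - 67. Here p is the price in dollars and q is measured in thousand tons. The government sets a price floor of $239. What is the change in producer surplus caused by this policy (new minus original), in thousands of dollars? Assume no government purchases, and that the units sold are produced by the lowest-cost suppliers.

6185.75

Without the control the market clears where 323 - p = 2p - 67, i.e. p* = 130 and q* = 193.
The floor of 239 is above the equilibrium price 130, so it binds.
At p = 239: qd = 323 - 239 = 84 and qs = 2·239 - 67 = 411.
Producer surplus without the control is ½ · (130 - 33.5) · 193 = 9312.25.
With the floor, 84 units are sold at 239. The supply price at q = 84 is 75.5, so PS = ½ · [(239 - 33.5) + (239 - 75.5)] · 84 = 15498.
Change in producer surplus = 15498 - 9312.25 = 6185.75.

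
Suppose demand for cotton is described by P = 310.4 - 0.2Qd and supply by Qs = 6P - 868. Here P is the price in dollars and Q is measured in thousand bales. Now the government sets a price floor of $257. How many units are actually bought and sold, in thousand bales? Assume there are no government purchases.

267

Rearranging demand gives Qd = 1552 - 5P. Without the control the market clears where 1552 - 5P = 6P - 868, i.e. P* = 220 and Q* = 452.
The floor of 257 is above the equilibrium price 220, so it binds.
At P = 257: Qd = 1552 - 5·257 = 267 and Qs = 6·257 - 868 = 674.
The quantity actually transacted is the short side, demand: 267.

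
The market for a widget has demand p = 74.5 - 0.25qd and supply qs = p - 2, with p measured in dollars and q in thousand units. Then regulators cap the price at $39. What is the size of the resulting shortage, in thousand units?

105

Rearranging demand gives qd = 298 - 4p. Equilibrium: 298 - 4p = p - 2, so 300 = 5p and p* = 60, q* = 58.
Since 39 < 60, the ceiling is binding.
At p = 39: qd = 298 - 4·39 = 142 and qs = 39 - 2 = 37.
Shortage = qd - qs = 142 - 37 = 105.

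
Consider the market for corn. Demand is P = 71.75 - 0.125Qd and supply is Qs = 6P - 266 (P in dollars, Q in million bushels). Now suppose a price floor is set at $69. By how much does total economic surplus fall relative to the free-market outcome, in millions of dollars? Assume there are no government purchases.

756

Rearranging demand gives Qd = 574 - 8P. In a free market, 574 - 8P = 6P - 266 gives the equilibrium P* = 60, Q* = 94.
The floor of 69 is above the equilibrium price 60, so it binds.
At P = 69: Qd = 574 - 8·69 = 22 and Qs = 6·69 - 266 = 148.
Quantity traded falls to 22. At Q = 22 the demand price is (574 - 22)/8 = 69 and the supply price is (266 + 22)/6 = 48.
Deadweight loss = ½ · (69 - 48) · (94 - 22) = ½ · 21 · 72 = 756.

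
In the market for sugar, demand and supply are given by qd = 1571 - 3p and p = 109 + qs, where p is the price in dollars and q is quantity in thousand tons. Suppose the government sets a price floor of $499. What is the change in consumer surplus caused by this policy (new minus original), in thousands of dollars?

-15207.5

Rearranging supply gives qs = p - 109. In a free market, 1571 - 3p = p - 109 gives the equilibrium p* = 420, q* = 311.
Since 499 > 420, the floor is binding.
At p = 499: qd = 1571 - 3·499 = 74 and qs = 499 - 109 = 390.
Consumer surplus without the control is ½ · (1571/3 - 420) · 311 = 96721/6.
With the floor, consumers buy 74 units at 499, so CS = ½ · (1571/3 - 499) · 74 = 2738/3.
Change in consumer surplus = 2738/3 - 96721/6 = -15207.5.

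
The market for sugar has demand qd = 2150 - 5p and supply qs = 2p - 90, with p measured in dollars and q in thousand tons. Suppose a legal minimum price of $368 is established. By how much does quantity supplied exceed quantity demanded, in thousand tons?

Setting quantity demanded equal to quantity supplied, 2150 - 5p = 2p - 90, gives p* = 320 and q* = 550.
The floor of 368 is above the equilibrium price 320, so it binds.
At p = 368: qd = 2150 - 5·368 = 310 and qs = 2·368 - 90 = 646.
Surplus = qs - qd = 646 - 310 = 336.

336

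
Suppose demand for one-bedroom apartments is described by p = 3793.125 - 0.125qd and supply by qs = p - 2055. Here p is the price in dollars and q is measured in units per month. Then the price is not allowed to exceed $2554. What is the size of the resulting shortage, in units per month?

9414

Rearranging demand gives qd = 30345 - 8p. Without the control the market clears where 30345 - 8p = p - 2055, i.e. p* = 3600 and q* = 1545.
Because the ceiling (2554) lies below the market-clearing price, it is binding.
At p = 2554: qd = 30345 - 8·2554 = 9913 and qs = 2554 - 2055 = 499.
Shortage = qd - qs = 9913 - 499 = 9414.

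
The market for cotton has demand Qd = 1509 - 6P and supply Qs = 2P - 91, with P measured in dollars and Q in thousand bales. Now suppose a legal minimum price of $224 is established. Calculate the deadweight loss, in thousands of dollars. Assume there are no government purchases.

6912

Without the control the market clears where 1509 - 6P = 2P - 91, i.e. P* = 200 and Q* = 309.
Because the floor (224) lies above the market-clearing price, it is binding.
At P = 224: Qd = 1509 - 6·224 = 165 and Qs = 2·224 - 91 = 357.
Quantity traded falls to 165. At Q = 165 the demand price is (1509 - 165)/6 = 224 and the supply price is (91 + 165)/2 = 128.
Deadweight loss = ½ · (224 - 128) · (309 - 165) = ½ · 96 · 144 = 6912.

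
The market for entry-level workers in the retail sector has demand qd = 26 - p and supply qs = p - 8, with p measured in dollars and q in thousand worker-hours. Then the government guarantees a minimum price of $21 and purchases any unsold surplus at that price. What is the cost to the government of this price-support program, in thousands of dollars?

Setting quantity demanded equal to quantity supplied, 26 - p = p - 8, gives p* = 17 and q* = 9.
The floor of 21 is above the equilibrium price 17, so it binds.
At p = 21: qd = 26 - 21 = 5 and qs = 21 - 8 = 13.
Surplus = qs - qd = 8.
Government expenditure = surplus × support price = 8 × 21 = 168.

168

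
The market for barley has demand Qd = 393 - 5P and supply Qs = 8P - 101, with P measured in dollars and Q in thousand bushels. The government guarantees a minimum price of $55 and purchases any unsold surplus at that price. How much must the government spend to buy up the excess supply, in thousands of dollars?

12155

Equilibrium: 393 - 5P = 8P - 101, so 494 = 13P and P* = 38, Q* = 203.
Since 55 > 38, the floor is binding.
At P = 55: Qd = 393 - 5·55 = 118 and Qs = 8·55 - 101 = 339.
Surplus = Qs - Qd = 221.
Government expenditure = surplus × support price = 221 × 55 = 12155.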